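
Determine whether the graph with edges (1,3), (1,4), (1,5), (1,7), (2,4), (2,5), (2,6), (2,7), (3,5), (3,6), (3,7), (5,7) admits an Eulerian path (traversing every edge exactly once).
Yes — and in fact it has an Eulerian circuit (the graph is connected and all 7 vertices have even degree)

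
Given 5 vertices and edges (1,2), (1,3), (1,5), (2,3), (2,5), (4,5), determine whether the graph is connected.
Yes (BFS from 1 visits [1, 2, 3, 5, 4] — all 5 vertices reached)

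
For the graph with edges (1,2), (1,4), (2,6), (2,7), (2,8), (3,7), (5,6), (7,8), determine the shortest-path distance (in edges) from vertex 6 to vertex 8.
2 (path: 6 -> 2 -> 8, 2 edges)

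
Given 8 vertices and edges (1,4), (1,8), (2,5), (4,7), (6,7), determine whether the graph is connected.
No, it has 3 components: {1, 4, 6, 7, 8}, {2, 5}, {3}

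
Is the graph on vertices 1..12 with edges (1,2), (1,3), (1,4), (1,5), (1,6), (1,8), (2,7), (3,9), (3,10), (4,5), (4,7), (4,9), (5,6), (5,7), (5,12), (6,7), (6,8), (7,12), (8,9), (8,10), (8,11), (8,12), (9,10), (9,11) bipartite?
No (odd cycle of length 3: 4 -> 1 -> 5 -> 4)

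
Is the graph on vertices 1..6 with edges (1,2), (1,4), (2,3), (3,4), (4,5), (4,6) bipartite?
Yes. Partition: {1, 3, 5, 6}, {2, 4}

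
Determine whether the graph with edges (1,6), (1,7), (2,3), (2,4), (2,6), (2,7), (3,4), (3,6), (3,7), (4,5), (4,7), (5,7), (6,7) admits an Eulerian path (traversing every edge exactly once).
Yes — and in fact it has an Eulerian circuit (the graph is connected and all 7 vertices have even degree)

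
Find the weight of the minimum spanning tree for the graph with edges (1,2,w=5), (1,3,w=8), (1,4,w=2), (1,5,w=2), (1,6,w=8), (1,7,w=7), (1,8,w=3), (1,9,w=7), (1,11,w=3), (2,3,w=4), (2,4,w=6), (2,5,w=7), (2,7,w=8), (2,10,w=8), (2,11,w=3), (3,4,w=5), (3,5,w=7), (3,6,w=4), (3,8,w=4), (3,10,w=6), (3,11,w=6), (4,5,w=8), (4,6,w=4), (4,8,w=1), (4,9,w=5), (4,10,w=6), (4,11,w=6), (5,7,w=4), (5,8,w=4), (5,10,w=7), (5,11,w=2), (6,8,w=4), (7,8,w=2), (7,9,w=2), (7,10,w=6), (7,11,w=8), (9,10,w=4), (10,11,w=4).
26 (MST edges: (1,4,w=2), (1,5,w=2), (2,3,w=4), (2,11,w=3), (3,6,w=4), (4,8,w=1), (5,11,w=2), (7,8,w=2), (7,9,w=2), (9,10,w=4); sum of weights 2 + 2 + 4 + 3 + 4 + 1 + 2 + 2 + 2 + 4 = 26)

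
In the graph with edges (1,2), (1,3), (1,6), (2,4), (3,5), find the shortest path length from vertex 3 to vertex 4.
3 (path: 3 -> 1 -> 2 -> 4, 3 edges)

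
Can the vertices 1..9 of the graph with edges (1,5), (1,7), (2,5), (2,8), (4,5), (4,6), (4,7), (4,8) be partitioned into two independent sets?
Yes. Partition: {1, 2, 3, 4, 9}, {5, 6, 7, 8}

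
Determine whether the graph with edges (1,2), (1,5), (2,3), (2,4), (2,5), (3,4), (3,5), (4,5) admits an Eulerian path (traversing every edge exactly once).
Yes (the graph is connected and exactly 2 vertices have odd degree: {3, 4}; any Eulerian path must start and end at those)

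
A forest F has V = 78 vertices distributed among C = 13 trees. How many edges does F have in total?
65 (Each of the 13 component trees on V_i vertices has V_i - 1 edges; summing gives V - C = 78 - 13 = 65)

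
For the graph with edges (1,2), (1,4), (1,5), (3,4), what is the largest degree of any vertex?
3 (attained at vertex 1)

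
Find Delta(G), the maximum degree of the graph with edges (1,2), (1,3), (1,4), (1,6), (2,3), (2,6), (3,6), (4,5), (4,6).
4 (attained at vertices 1, 6)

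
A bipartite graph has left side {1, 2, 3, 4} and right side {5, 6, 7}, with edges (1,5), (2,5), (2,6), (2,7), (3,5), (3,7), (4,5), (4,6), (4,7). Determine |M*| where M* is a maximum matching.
3 (matching: (1,5), (2,7), (4,6); upper bound min(|L|,|R|) = min(4,3) = 3)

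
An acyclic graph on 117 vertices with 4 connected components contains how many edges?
113 (Each of the 4 component trees on V_i vertices has V_i - 1 edges; summing gives V - C = 117 - 4 = 113)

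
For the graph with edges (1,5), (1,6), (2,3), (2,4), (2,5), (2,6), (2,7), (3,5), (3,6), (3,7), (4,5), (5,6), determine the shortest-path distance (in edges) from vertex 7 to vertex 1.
3 (path: 7 -> 3 -> 6 -> 1, 3 edges)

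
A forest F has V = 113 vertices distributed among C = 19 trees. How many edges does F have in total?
94 (Each of the 19 component trees on V_i vertices has V_i - 1 edges; summing gives V - C = 113 - 19 = 94)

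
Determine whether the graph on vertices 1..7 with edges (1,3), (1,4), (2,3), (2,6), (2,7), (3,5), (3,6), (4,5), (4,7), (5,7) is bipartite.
No (odd cycle of length 3: 6 -> 3 -> 2 -> 6)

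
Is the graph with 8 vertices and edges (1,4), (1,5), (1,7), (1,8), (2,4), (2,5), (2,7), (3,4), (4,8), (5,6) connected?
Yes (BFS from 1 visits [1, 4, 5, 7, 8, 2, 3, 6] — all 8 vertices reached)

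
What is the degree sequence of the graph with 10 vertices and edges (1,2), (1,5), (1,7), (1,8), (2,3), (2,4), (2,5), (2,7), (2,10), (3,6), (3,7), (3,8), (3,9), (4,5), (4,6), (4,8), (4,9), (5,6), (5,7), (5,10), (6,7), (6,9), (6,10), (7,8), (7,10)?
[7, 6, 6, 6, 5, 5, 4, 4, 4, 3] (degrees: deg(1)=4, deg(2)=6, deg(3)=5, deg(4)=5, deg(5)=6, deg(6)=6, deg(7)=7, deg(8)=4, deg(9)=3, deg(10)=4)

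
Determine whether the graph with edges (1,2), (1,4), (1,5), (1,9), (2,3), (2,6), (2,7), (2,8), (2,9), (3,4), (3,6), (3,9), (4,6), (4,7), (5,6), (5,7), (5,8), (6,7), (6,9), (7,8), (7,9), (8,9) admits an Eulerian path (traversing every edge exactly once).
Yes — and in fact it has an Eulerian circuit (the graph is connected and all 9 vertices have even degree)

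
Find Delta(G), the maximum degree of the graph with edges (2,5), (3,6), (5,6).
2 (attained at vertices 5, 6)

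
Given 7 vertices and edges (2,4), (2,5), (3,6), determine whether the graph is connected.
No, it has 4 components: {1}, {2, 4, 5}, {3, 6}, {7}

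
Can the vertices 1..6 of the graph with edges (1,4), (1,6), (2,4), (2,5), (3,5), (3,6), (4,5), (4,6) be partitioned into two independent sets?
No (odd cycle of length 3: 6 -> 1 -> 4 -> 6)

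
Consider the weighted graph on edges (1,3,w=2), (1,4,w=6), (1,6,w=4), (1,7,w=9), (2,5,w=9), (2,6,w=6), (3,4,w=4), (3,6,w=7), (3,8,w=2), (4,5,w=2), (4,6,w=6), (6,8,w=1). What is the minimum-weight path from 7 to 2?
19 (path: 7 -> 1 -> 6 -> 2; weights 9 + 4 + 6 = 19)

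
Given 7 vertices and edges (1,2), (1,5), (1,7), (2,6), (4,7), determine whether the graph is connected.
No, it has 2 components: {1, 2, 4, 5, 6, 7}, {3}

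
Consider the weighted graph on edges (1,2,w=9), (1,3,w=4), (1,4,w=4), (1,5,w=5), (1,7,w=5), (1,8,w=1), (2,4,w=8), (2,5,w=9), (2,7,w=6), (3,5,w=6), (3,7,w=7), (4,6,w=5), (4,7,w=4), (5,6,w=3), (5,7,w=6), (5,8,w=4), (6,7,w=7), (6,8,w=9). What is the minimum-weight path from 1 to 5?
5 (path: 1 -> 5; weights 5 = 5)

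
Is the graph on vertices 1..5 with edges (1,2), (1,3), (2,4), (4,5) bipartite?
Yes. Partition: {1, 4}, {2, 3, 5}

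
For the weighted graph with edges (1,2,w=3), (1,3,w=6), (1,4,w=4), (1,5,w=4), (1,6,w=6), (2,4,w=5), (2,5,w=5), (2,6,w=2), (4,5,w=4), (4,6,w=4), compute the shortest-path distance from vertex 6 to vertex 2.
2 (path: 6 -> 2; weights 2 = 2)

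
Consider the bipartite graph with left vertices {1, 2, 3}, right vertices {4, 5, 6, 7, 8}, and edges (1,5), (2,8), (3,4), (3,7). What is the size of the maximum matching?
3 (matching: (1,5), (2,8), (3,7); upper bound min(|L|,|R|) = min(3,5) = 3)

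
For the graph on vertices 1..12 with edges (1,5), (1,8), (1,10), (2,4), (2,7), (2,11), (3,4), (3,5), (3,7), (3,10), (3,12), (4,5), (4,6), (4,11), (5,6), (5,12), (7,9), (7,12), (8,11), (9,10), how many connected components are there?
1 (components: {1, 2, 3, 4, 5, 6, 7, 8, 9, 10, 11, 12})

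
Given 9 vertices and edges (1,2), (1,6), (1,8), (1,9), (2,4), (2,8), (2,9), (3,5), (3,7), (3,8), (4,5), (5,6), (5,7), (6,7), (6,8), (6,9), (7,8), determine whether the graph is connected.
Yes (BFS from 1 visits [1, 2, 6, 8, 9, 4, 5, 7, 3] — all 9 vertices reached)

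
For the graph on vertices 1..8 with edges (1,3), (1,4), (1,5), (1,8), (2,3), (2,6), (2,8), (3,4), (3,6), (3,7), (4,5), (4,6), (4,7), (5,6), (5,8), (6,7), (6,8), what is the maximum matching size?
4 (matching: (1,5), (2,8), (3,7), (4,6); upper bound floor(n/2) = floor(8/2) = 4)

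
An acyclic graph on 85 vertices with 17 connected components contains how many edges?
68 (Each of the 17 component trees on V_i vertices has V_i - 1 edges; summing gives V - C = 85 - 17 = 68)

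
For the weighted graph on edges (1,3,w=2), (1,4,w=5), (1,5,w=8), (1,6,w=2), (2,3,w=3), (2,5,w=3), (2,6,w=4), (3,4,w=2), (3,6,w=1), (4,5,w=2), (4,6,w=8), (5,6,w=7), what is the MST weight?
10 (MST edges: (1,6,w=2), (2,3,w=3), (3,4,w=2), (3,6,w=1), (4,5,w=2); sum of weights 2 + 3 + 2 + 1 + 2 = 10)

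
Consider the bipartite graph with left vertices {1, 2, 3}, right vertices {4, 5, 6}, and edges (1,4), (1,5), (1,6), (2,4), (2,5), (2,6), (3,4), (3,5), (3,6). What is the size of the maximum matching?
3 (matching: (1,6), (2,5), (3,4); upper bound min(|L|,|R|) = min(3,3) = 3)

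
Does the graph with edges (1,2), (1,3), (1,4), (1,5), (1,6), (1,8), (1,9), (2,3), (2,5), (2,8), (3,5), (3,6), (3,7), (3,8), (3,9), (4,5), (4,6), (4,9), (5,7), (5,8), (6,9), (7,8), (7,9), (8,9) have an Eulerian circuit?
No (2 vertices have odd degree: {1, 3}; Eulerian circuit requires 0)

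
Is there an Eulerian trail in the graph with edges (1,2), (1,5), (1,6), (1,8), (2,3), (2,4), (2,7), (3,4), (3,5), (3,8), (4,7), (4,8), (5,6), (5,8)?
Yes — and in fact it has an Eulerian circuit (the graph is connected and all 8 vertices have even degree)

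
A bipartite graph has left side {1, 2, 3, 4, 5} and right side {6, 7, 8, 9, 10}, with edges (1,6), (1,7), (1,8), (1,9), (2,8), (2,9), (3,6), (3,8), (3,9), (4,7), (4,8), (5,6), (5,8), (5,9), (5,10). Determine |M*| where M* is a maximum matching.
5 (matching: (1,9), (2,8), (3,6), (4,7), (5,10); upper bound min(|L|,|R|) = min(5,5) = 5)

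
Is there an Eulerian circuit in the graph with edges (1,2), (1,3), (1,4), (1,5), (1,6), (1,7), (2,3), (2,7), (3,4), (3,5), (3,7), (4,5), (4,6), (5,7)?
No (2 vertices have odd degree: {2, 3}; Eulerian circuit requires 0)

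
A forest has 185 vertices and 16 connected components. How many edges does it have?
169 (Each of the 16 component trees on V_i vertices has V_i - 1 edges; summing gives V - C = 185 - 16 = 169)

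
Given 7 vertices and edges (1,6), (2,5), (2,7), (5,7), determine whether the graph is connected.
No, it has 4 components: {1, 6}, {2, 5, 7}, {3}, {4}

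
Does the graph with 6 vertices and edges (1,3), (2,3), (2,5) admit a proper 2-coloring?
Yes. Partition: {1, 2, 4, 6}, {3, 5}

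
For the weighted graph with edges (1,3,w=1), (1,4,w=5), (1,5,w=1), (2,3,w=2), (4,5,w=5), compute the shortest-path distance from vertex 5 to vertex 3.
2 (path: 5 -> 1 -> 3; weights 1 + 1 = 2)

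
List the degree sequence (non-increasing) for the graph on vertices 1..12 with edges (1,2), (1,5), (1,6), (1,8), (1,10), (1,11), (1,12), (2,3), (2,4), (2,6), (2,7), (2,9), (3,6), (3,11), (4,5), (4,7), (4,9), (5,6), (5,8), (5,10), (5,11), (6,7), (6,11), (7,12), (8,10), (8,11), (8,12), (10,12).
[7, 6, 6, 6, 5, 5, 4, 4, 4, 4, 3, 2] (degrees: deg(1)=7, deg(2)=6, deg(3)=3, deg(4)=4, deg(5)=6, deg(6)=6, deg(7)=4, deg(8)=5, deg(9)=2, deg(10)=4, deg(11)=5, deg(12)=4)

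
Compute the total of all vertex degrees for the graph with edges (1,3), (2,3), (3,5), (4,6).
8 (handshake: sum of degrees = 2|E| = 2 x 4 = 8)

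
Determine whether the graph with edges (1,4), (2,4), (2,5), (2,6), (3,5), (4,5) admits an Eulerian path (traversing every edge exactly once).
No (6 vertices have odd degree: {1, 2, 3, 4, 5, 6}; Eulerian path requires 0 or 2)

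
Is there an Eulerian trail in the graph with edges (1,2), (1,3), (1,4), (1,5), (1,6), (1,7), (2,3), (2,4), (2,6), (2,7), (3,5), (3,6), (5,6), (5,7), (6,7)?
Yes (the graph is connected and exactly 2 vertices have odd degree: {2, 6}; any Eulerian path must start and end at those)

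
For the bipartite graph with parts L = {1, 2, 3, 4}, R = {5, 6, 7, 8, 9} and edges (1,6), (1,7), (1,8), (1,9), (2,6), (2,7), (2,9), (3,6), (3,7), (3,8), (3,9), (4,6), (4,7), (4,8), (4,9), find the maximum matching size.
4 (matching: (1,9), (2,7), (3,8), (4,6); upper bound min(|L|,|R|) = min(4,5) = 4)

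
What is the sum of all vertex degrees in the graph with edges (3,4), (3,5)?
4 (handshake: sum of degrees = 2|E| = 2 x 2 = 4)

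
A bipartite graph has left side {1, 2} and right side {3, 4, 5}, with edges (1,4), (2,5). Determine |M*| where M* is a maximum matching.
2 (matching: (1,4), (2,5); upper bound min(|L|,|R|) = min(2,3) = 2)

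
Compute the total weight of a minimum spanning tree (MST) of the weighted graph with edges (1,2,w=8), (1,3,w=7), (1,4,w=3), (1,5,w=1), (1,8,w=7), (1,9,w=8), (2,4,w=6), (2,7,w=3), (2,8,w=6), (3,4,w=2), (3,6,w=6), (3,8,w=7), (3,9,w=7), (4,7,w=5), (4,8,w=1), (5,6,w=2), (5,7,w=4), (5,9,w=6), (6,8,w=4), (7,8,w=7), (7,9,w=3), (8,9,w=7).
19 (MST edges: (1,4,w=3), (1,5,w=1), (2,7,w=3), (3,4,w=2), (4,8,w=1), (5,6,w=2), (5,7,w=4), (7,9,w=3); sum of weights 3 + 1 + 3 + 2 + 1 + 2 + 4 + 3 = 19)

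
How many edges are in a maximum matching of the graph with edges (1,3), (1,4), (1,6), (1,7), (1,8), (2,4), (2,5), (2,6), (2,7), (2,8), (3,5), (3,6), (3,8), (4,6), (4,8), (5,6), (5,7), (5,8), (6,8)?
4 (matching: (1,7), (2,6), (3,5), (4,8); upper bound floor(n/2) = floor(8/2) = 4)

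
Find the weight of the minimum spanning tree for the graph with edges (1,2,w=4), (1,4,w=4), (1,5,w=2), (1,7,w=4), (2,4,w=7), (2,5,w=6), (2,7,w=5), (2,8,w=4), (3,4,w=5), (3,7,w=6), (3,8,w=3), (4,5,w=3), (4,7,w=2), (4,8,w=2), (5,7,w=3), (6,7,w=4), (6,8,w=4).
20 (MST edges: (1,2,w=4), (1,5,w=2), (3,8,w=3), (4,5,w=3), (4,7,w=2), (4,8,w=2), (6,7,w=4); sum of weights 4 + 2 + 3 + 3 + 2 + 2 + 4 = 20)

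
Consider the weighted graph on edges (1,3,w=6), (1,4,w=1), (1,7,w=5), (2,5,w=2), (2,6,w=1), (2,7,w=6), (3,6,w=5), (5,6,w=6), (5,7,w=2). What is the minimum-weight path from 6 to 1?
10 (path: 6 -> 2 -> 5 -> 7 -> 1; weights 1 + 2 + 2 + 5 = 10)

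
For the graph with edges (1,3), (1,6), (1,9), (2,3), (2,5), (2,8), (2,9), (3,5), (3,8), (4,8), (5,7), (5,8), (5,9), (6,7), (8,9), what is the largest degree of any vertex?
5 (attained at vertices 5, 8)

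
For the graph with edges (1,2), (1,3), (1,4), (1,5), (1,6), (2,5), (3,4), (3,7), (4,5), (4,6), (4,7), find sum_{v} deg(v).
22 (handshake: sum of degrees = 2|E| = 2 x 11 = 22)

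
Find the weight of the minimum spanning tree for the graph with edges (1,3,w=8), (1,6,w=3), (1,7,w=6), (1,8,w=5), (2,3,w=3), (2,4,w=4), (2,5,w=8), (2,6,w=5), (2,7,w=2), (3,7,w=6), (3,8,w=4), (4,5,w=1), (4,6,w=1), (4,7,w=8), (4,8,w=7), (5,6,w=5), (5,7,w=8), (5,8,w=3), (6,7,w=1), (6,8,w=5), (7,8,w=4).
14 (MST edges: (1,6,w=3), (2,3,w=3), (2,7,w=2), (4,5,w=1), (4,6,w=1), (5,8,w=3), (6,7,w=1); sum of weights 3 + 3 + 2 + 1 + 1 + 3 + 1 = 14)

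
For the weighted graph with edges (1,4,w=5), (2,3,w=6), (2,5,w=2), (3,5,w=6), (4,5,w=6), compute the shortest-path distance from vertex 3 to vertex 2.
6 (path: 3 -> 2; weights 6 = 6)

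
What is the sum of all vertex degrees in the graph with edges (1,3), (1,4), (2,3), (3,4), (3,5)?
10 (handshake: sum of degrees = 2|E| = 2 x 5 = 10)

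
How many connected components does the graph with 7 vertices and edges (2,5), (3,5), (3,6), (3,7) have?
3 (components: {1}, {2, 3, 5, 6, 7}, {4})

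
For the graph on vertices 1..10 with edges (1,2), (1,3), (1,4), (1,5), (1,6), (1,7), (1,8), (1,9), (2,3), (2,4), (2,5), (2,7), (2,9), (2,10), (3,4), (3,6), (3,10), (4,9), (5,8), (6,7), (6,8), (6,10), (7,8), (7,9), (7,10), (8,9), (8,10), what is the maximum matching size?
5 (matching: (1,3), (2,10), (4,9), (5,8), (6,7); upper bound floor(n/2) = floor(10/2) = 5)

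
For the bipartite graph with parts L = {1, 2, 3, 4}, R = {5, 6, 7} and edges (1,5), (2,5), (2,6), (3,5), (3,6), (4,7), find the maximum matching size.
3 (matching: (1,5), (2,6), (4,7); upper bound min(|L|,|R|) = min(4,3) = 3)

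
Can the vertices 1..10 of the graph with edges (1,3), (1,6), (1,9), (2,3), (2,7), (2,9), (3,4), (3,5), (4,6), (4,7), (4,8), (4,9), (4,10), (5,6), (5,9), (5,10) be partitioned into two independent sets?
Yes. Partition: {1, 2, 4, 5}, {3, 6, 7, 8, 9, 10}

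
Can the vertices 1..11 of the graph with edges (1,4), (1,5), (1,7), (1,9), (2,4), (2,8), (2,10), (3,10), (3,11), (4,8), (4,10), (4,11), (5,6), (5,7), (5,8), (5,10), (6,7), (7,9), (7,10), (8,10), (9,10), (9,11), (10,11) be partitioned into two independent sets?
No (odd cycle of length 3: 5 -> 1 -> 7 -> 5)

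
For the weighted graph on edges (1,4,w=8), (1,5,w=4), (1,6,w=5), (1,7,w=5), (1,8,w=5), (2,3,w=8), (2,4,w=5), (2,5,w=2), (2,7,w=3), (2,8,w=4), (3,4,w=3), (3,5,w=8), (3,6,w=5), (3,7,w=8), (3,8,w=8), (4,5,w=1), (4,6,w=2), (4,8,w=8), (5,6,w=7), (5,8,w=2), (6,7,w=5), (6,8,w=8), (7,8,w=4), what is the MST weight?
17 (MST edges: (1,5,w=4), (2,5,w=2), (2,7,w=3), (3,4,w=3), (4,5,w=1), (4,6,w=2), (5,8,w=2); sum of weights 4 + 2 + 3 + 3 + 1 + 2 + 2 = 17)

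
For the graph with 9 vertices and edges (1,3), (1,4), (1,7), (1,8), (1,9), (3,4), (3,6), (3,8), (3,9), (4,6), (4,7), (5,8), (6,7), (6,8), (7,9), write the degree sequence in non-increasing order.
[5, 5, 4, 4, 4, 4, 3, 1, 0] (degrees: deg(1)=5, deg(2)=0, deg(3)=5, deg(4)=4, deg(5)=1, deg(6)=4, deg(7)=4, deg(8)=4, deg(9)=3)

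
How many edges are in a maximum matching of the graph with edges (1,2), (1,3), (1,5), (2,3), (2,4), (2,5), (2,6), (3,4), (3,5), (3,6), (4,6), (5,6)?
3 (matching: (1,5), (2,3), (4,6); upper bound floor(n/2) = floor(6/2) = 3)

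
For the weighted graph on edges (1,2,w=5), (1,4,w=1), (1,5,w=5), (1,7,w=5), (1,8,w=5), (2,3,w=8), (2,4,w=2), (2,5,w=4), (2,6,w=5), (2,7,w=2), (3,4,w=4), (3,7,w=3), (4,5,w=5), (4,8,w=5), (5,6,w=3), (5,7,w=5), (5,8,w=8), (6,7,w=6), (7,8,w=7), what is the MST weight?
20 (MST edges: (1,4,w=1), (1,8,w=5), (2,4,w=2), (2,5,w=4), (2,7,w=2), (3,7,w=3), (5,6,w=3); sum of weights 1 + 5 + 2 + 4 + 2 + 3 + 3 = 20)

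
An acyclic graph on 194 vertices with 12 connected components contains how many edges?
182 (Each of the 12 component trees on V_i vertices has V_i - 1 edges; summing gives V - C = 194 - 12 = 182)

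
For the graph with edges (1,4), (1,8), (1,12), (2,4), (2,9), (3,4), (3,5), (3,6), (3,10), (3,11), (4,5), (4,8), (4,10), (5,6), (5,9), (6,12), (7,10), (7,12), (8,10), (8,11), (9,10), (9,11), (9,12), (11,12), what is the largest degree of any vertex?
6 (attained at vertex 4)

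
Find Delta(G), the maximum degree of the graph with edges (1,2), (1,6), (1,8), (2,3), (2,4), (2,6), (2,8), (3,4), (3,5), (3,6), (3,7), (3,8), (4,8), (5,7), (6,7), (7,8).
6 (attained at vertex 3)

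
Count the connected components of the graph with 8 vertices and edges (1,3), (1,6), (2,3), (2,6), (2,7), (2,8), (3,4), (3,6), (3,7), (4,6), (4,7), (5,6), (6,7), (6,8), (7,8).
1 (components: {1, 2, 3, 4, 5, 6, 7, 8})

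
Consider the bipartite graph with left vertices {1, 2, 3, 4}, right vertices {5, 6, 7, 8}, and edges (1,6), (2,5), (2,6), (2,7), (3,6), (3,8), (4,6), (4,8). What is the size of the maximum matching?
3 (matching: (1,6), (2,7), (3,8); upper bound min(|L|,|R|) = min(4,4) = 4)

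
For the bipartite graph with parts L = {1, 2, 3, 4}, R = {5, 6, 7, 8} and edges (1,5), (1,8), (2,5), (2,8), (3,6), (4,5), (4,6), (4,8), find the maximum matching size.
3 (matching: (1,8), (2,5), (3,6); upper bound min(|L|,|R|) = min(4,4) = 4)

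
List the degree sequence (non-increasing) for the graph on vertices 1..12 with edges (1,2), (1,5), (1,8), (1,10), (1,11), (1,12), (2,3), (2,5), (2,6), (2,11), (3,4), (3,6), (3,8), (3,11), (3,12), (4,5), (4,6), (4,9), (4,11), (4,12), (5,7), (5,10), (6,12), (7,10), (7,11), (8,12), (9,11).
[6, 6, 6, 6, 5, 5, 5, 4, 3, 3, 3, 2] (degrees: deg(1)=6, deg(2)=5, deg(3)=6, deg(4)=6, deg(5)=5, deg(6)=4, deg(7)=3, deg(8)=3, deg(9)=2, deg(10)=3, deg(11)=6, deg(12)=5)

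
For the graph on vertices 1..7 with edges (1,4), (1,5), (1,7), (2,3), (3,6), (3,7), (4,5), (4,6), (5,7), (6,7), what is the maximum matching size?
3 (matching: (1,5), (3,7), (4,6); upper bound floor(n/2) = floor(7/2) = 3)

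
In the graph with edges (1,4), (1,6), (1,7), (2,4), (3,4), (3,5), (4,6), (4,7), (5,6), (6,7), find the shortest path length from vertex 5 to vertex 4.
2 (path: 5 -> 6 -> 4, 2 edges)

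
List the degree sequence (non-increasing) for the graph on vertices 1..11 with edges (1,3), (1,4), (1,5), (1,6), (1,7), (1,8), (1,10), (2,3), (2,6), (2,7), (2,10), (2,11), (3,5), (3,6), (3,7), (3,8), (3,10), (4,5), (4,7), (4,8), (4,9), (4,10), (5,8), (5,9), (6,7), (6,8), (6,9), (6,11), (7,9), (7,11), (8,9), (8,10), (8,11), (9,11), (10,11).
[8, 7, 7, 7, 7, 6, 6, 6, 6, 5, 5] (degrees: deg(1)=7, deg(2)=5, deg(3)=7, deg(4)=6, deg(5)=5, deg(6)=7, deg(7)=7, deg(8)=8, deg(9)=6, deg(10)=6, deg(11)=6)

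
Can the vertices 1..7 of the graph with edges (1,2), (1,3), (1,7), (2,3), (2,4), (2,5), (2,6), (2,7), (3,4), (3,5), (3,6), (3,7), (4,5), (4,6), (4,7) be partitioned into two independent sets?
No (odd cycle of length 3: 2 -> 1 -> 3 -> 2)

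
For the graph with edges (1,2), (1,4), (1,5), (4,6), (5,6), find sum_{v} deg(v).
10 (handshake: sum of degrees = 2|E| = 2 x 5 = 10)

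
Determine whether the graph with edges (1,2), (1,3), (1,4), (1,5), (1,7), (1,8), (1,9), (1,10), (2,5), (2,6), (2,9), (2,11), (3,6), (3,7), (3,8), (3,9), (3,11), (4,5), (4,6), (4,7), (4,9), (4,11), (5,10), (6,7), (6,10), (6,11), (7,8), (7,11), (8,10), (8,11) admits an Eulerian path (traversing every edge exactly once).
Yes (the graph is connected and exactly 2 vertices have odd degree: {2, 8}; any Eulerian path must start and end at those)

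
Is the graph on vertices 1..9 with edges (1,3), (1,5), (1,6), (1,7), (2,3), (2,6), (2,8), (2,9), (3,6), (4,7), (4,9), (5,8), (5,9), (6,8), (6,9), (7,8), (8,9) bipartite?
No (odd cycle of length 3: 6 -> 1 -> 3 -> 6)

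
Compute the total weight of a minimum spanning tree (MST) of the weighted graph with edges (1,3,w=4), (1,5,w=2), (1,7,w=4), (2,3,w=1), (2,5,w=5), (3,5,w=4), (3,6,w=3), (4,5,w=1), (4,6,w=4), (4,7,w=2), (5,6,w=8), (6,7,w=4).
13 (MST edges: (1,3,w=4), (1,5,w=2), (2,3,w=1), (3,6,w=3), (4,5,w=1), (4,7,w=2); sum of weights 4 + 2 + 1 + 3 + 1 + 2 = 13)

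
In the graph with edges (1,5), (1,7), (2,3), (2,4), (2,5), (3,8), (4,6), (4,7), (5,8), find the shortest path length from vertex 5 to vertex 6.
3 (path: 5 -> 2 -> 4 -> 6, 3 edges)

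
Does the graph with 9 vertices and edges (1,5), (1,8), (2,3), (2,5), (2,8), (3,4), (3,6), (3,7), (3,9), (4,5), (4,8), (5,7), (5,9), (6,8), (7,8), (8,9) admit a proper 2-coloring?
Yes. Partition: {1, 2, 4, 6, 7, 9}, {3, 5, 8}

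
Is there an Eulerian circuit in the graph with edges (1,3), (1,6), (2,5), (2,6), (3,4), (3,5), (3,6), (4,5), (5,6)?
Yes (the graph is connected and all 6 vertices have even degree)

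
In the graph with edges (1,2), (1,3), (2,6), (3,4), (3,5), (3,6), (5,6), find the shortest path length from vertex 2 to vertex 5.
2 (path: 2 -> 6 -> 5, 2 edges)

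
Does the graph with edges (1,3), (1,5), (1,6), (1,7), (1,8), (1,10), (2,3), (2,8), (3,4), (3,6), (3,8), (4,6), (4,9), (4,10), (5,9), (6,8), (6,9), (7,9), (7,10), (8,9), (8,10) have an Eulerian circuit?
No (4 vertices have odd degree: {3, 6, 7, 9}; Eulerian circuit requires 0)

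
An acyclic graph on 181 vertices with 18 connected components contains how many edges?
163 (Each of the 18 component trees on V_i vertices has V_i - 1 edges; summing gives V - C = 181 - 18 = 163)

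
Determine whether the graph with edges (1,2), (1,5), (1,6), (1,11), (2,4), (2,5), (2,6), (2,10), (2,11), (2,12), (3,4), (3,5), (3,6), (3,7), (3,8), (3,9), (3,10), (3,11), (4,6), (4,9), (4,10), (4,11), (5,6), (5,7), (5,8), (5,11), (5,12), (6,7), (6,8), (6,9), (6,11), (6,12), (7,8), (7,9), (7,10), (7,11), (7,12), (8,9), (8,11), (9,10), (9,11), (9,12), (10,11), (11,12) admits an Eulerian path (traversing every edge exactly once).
Yes (the graph is connected and exactly 2 vertices have odd degree: {2, 11}; any Eulerian path must start and end at those)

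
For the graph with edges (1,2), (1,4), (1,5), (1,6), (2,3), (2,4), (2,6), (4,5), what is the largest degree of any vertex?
4 (attained at vertices 1, 2)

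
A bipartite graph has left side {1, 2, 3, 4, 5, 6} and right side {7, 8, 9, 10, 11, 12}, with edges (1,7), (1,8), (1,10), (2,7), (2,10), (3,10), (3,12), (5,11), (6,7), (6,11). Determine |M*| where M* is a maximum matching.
5 (matching: (1,8), (2,10), (3,12), (5,11), (6,7); upper bound min(|L|,|R|) = min(6,6) = 6)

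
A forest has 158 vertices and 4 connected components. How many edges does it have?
154 (Each of the 4 component trees on V_i vertices has V_i - 1 edges; summing gives V - C = 158 - 4 = 154)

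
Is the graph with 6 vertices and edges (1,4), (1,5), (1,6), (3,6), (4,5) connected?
No, it has 2 components: {1, 3, 4, 5, 6}, {2}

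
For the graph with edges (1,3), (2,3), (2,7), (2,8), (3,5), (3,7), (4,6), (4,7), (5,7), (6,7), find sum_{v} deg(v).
20 (handshake: sum of degrees = 2|E| = 2 x 10 = 20)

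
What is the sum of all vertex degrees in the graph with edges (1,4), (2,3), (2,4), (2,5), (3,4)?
10 (handshake: sum of degrees = 2|E| = 2 x 5 = 10)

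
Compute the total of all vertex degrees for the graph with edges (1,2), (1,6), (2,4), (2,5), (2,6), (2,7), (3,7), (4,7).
16 (handshake: sum of degrees = 2|E| = 2 x 8 = 16)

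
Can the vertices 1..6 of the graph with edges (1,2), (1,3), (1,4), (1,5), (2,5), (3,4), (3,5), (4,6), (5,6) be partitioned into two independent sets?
No (odd cycle of length 3: 5 -> 1 -> 3 -> 5)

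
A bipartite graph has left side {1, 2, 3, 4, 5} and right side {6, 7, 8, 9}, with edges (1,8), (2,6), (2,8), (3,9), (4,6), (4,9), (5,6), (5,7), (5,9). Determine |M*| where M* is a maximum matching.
4 (matching: (1,8), (2,6), (3,9), (5,7); upper bound min(|L|,|R|) = min(5,4) = 4)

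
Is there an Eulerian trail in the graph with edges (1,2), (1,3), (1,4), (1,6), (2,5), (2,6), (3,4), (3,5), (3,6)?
Yes (the graph is connected and exactly 2 vertices have odd degree: {2, 6}; any Eulerian path must start and end at those)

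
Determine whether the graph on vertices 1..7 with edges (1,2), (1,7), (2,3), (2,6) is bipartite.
Yes. Partition: {1, 3, 4, 5, 6}, {2, 7}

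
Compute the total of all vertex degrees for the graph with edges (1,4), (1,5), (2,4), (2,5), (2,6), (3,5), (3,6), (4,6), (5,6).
18 (handshake: sum of degrees = 2|E| = 2 x 9 = 18)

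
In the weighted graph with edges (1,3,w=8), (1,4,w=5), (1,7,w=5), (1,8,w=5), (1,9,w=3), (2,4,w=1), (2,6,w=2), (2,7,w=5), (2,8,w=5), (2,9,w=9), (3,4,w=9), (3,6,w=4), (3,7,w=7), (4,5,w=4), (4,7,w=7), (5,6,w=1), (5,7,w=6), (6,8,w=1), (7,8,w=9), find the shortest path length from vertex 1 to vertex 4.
5 (path: 1 -> 4; weights 5 = 5)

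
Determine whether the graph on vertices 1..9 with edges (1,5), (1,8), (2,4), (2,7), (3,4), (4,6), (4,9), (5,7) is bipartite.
Yes. Partition: {1, 4, 7}, {2, 3, 5, 6, 8, 9}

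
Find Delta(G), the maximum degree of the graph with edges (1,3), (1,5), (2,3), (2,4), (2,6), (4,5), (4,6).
3 (attained at vertices 2, 4)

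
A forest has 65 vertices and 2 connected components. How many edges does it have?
63 (Each of the 2 component trees on V_i vertices has V_i - 1 edges; summing gives V - C = 65 - 2 = 63)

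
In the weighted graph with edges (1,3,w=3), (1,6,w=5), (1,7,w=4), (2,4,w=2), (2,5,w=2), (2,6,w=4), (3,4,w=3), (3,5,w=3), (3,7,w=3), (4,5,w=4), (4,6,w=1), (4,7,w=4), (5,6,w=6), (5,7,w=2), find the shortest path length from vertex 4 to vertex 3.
3 (path: 4 -> 3; weights 3 = 3)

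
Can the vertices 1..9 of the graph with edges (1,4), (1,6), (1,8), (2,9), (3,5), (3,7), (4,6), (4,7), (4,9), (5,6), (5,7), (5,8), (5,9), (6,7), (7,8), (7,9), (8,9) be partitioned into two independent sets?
No (odd cycle of length 3: 4 -> 1 -> 6 -> 4)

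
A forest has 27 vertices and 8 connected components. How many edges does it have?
19 (Each of the 8 component trees on V_i vertices has V_i - 1 edges; summing gives V - C = 27 - 8 = 19)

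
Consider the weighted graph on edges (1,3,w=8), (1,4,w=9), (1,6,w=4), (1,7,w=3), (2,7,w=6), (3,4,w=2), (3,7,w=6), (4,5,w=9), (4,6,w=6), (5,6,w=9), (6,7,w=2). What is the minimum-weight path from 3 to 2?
12 (path: 3 -> 7 -> 2; weights 6 + 6 = 12)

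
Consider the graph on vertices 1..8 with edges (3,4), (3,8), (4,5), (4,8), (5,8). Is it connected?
No, it has 5 components: {1}, {2}, {3, 4, 5, 8}, {6}, {7}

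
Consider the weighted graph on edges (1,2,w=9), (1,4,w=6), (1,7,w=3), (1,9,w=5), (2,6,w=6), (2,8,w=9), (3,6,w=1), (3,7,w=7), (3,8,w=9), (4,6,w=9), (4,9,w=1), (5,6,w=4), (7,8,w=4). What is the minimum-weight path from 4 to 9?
1 (path: 4 -> 9; weights 1 = 1)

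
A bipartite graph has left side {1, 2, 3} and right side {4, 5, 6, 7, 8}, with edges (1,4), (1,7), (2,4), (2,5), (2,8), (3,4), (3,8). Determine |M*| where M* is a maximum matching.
3 (matching: (1,7), (2,5), (3,8); upper bound min(|L|,|R|) = min(3,5) = 3)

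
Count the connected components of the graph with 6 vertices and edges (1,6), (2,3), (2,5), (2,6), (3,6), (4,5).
1 (components: {1, 2, 3, 4, 5, 6})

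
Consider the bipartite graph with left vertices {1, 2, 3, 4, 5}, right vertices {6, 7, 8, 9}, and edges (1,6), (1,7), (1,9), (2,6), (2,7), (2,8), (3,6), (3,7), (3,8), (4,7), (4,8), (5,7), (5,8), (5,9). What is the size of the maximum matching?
4 (matching: (1,9), (2,8), (3,6), (4,7); upper bound min(|L|,|R|) = min(5,4) = 4)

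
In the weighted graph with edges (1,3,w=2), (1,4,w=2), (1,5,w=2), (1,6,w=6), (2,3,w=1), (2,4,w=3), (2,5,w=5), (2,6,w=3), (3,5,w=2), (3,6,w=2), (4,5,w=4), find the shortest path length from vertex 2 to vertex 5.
3 (path: 2 -> 3 -> 5; weights 1 + 2 = 3)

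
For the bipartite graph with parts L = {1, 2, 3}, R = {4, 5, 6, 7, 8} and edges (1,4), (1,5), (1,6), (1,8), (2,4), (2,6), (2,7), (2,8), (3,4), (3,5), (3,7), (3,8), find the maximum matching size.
3 (matching: (1,8), (2,6), (3,7); upper bound min(|L|,|R|) = min(3,5) = 3)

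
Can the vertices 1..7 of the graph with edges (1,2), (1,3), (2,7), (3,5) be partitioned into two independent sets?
Yes. Partition: {1, 4, 5, 6, 7}, {2, 3}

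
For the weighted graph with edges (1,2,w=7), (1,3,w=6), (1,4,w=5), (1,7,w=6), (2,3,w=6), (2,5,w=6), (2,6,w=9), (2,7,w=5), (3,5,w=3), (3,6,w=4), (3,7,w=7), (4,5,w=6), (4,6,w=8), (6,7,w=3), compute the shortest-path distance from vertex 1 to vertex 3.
6 (path: 1 -> 3; weights 6 = 6)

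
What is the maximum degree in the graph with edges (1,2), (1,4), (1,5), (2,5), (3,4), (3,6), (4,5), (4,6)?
4 (attained at vertex 4)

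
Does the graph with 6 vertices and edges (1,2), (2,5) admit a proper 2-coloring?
Yes. Partition: {1, 3, 4, 5, 6}, {2}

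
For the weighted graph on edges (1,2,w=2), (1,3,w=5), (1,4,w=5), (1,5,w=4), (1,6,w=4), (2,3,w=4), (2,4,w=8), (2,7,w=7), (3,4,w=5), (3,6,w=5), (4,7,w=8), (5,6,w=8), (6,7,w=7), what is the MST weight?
26 (MST edges: (1,2,w=2), (1,4,w=5), (1,5,w=4), (1,6,w=4), (2,3,w=4), (2,7,w=7); sum of weights 2 + 5 + 4 + 4 + 4 + 7 = 26)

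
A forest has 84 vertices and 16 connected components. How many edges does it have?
68 (Each of the 16 component trees on V_i vertices has V_i - 1 edges; summing gives V - C = 84 - 16 = 68)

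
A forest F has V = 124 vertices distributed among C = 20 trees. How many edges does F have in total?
104 (Each of the 20 component trees on V_i vertices has V_i - 1 edges; summing gives V - C = 124 - 20 = 104)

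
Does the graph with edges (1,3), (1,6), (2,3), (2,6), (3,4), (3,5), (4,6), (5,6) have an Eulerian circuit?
Yes (the graph is connected and all 6 vertices have even degree)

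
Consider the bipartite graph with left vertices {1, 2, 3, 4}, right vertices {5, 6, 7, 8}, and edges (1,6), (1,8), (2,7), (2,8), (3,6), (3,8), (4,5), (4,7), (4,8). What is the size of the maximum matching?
4 (matching: (1,8), (2,7), (3,6), (4,5); upper bound min(|L|,|R|) = min(4,4) = 4)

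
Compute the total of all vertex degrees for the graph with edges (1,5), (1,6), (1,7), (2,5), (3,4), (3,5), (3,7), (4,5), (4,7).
18 (handshake: sum of degrees = 2|E| = 2 x 9 = 18)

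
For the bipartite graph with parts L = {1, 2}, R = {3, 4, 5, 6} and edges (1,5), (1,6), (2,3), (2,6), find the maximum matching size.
2 (matching: (1,5), (2,6); upper bound min(|L|,|R|) = min(2,4) = 2)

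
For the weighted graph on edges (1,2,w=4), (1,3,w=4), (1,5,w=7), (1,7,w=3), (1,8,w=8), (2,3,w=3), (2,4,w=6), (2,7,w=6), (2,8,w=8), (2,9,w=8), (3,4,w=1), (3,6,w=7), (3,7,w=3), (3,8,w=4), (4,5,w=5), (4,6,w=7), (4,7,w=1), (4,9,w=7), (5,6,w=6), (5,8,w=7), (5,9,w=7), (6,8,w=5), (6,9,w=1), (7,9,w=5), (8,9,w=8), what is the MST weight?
23 (MST edges: (1,7,w=3), (2,3,w=3), (3,4,w=1), (3,8,w=4), (4,5,w=5), (4,7,w=1), (6,8,w=5), (6,9,w=1); sum of weights 3 + 3 + 1 + 4 + 5 + 1 + 5 + 1 = 23)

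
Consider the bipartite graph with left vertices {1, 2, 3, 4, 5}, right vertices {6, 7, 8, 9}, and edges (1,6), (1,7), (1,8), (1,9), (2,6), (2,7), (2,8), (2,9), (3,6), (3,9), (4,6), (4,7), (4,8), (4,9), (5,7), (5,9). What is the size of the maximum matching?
4 (matching: (1,9), (2,8), (3,6), (4,7); upper bound min(|L|,|R|) = min(5,4) = 4)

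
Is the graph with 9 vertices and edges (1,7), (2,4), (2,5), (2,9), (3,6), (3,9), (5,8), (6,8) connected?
No, it has 2 components: {1, 7}, {2, 3, 4, 5, 6, 8, 9}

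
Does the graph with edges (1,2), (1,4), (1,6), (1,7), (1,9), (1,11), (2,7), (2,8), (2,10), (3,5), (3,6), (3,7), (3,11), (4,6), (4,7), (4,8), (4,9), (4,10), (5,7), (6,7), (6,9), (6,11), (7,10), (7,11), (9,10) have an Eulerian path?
Yes — and in fact it has an Eulerian circuit (the graph is connected and all 11 vertices have even degree)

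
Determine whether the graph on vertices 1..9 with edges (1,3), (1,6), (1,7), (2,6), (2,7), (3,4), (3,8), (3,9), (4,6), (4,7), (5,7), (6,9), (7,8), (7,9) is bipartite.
Yes. Partition: {1, 2, 4, 5, 8, 9}, {3, 6, 7}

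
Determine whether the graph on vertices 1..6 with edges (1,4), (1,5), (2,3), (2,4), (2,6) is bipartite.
Yes. Partition: {1, 2}, {3, 4, 5, 6}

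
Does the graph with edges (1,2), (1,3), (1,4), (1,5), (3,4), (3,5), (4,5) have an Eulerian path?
No (4 vertices have odd degree: {2, 3, 4, 5}; Eulerian path requires 0 or 2)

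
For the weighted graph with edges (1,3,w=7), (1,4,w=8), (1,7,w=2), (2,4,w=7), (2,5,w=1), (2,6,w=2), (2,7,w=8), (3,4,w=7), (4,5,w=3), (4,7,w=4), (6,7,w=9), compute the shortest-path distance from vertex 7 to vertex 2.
8 (path: 7 -> 2; weights 8 = 8)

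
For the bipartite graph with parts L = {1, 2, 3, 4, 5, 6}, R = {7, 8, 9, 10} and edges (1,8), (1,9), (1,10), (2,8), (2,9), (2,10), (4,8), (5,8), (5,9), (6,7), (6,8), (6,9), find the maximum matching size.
4 (matching: (1,10), (2,9), (4,8), (6,7); upper bound min(|L|,|R|) = min(6,4) = 4)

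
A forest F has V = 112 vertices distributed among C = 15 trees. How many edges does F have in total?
97 (Each of the 15 component trees on V_i vertices has V_i - 1 edges; summing gives V - C = 112 - 15 = 97)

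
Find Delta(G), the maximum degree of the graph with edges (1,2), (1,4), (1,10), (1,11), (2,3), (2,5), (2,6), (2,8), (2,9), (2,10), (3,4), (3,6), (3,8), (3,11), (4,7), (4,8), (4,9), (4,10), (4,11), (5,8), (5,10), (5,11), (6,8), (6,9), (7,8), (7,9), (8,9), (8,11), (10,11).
8 (attained at vertex 8)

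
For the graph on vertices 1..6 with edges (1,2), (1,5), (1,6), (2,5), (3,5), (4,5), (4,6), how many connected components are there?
1 (components: {1, 2, 3, 4, 5, 6})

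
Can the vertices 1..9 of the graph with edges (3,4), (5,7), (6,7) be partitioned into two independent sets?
Yes. Partition: {1, 2, 3, 5, 6, 8, 9}, {4, 7}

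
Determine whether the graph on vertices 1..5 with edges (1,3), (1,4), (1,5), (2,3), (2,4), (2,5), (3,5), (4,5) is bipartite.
No (odd cycle of length 3: 5 -> 1 -> 4 -> 5)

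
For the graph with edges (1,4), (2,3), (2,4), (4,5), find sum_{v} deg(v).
8 (handshake: sum of degrees = 2|E| = 2 x 4 = 8)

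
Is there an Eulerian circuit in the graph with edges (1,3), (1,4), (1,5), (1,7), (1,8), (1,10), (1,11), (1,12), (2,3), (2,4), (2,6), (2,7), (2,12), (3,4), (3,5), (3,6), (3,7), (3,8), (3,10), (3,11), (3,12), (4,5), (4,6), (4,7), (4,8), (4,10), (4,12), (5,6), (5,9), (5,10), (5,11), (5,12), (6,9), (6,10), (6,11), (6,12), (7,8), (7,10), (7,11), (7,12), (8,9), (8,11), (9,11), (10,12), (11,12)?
No (4 vertices have odd degree: {2, 4, 10, 12}; Eulerian circuit requires 0)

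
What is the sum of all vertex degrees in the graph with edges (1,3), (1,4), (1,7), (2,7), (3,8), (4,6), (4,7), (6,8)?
16 (handshake: sum of degrees = 2|E| = 2 x 8 = 16)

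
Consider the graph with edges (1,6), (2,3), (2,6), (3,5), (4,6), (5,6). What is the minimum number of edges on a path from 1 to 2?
2 (path: 1 -> 6 -> 2, 2 edges)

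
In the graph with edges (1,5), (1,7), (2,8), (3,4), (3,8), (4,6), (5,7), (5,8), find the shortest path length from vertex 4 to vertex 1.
4 (path: 4 -> 3 -> 8 -> 5 -> 1, 4 edges)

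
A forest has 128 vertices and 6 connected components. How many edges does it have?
122 (Each of the 6 component trees on V_i vertices has V_i - 1 edges; summing gives V - C = 128 - 6 = 122)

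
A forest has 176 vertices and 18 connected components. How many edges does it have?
158 (Each of the 18 component trees on V_i vertices has V_i - 1 edges; summing gives V - C = 176 - 18 = 158)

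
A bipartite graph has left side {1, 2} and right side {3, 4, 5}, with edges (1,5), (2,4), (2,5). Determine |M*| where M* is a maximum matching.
2 (matching: (1,5), (2,4); upper bound min(|L|,|R|) = min(2,3) = 2)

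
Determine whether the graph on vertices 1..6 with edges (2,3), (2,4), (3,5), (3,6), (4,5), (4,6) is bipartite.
Yes. Partition: {1, 2, 5, 6}, {3, 4}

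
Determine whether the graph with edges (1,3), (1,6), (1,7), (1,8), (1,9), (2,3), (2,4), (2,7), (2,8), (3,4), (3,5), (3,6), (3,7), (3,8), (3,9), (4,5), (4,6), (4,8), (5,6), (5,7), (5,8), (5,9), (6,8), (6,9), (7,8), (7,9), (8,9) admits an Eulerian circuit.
No (2 vertices have odd degree: {1, 4}; Eulerian circuit requires 0)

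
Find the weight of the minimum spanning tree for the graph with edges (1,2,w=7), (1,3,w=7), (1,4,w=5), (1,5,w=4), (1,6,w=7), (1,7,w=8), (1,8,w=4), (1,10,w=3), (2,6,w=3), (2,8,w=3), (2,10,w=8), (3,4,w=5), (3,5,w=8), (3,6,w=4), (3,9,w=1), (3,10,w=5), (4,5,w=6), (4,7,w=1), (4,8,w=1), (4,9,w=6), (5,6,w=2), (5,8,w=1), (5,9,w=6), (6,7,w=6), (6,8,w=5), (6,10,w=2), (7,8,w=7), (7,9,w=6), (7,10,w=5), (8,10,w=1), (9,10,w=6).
17 (MST edges: (1,10,w=3), (2,8,w=3), (3,6,w=4), (3,9,w=1), (4,7,w=1), (4,8,w=1), (5,6,w=2), (5,8,w=1), (8,10,w=1); sum of weights 3 + 3 + 4 + 1 + 1 + 1 + 2 + 1 + 1 = 17)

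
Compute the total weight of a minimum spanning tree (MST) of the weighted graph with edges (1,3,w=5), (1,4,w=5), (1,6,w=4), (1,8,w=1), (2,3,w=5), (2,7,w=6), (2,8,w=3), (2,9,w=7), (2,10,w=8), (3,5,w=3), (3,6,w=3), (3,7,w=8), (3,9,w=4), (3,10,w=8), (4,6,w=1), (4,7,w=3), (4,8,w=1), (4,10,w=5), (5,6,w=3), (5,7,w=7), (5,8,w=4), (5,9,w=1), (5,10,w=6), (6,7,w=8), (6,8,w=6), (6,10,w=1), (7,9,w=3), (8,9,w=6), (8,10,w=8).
17 (MST edges: (1,8,w=1), (2,8,w=3), (3,5,w=3), (3,6,w=3), (4,6,w=1), (4,7,w=3), (4,8,w=1), (5,9,w=1), (6,10,w=1); sum of weights 1 + 3 + 3 + 3 + 1 + 3 + 1 + 1 + 1 = 17)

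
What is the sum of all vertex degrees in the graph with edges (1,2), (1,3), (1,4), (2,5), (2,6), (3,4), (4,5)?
14 (handshake: sum of degrees = 2|E| = 2 x 7 = 14)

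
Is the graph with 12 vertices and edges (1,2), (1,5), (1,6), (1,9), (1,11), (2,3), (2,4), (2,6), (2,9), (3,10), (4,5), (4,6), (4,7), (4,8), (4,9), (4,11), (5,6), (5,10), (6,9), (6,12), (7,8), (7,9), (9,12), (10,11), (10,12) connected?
Yes (BFS from 1 visits [1, 2, 5, 6, 9, 11, 3, 4, 10, 12, 7, 8] — all 12 vertices reached)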